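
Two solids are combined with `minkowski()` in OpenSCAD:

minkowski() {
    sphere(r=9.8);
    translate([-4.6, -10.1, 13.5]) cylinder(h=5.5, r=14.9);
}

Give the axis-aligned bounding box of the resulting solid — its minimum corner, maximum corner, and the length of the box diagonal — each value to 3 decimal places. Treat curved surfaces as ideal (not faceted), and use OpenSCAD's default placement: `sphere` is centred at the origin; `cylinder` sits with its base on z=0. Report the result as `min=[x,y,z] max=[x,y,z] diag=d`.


min=[-29.300,-34.800,3.700] max=[20.100,14.600,28.800] diag=74.234

A = translate([-4.6, -10.1, 13.5]) cylinder(h=5.5, r=14.9) → bbox [-19.5,-25,13.5] .. [10.3,4.8,19]
B = sphere(r=9.8) → bbox [-9.8,-9.8,-9.8] .. [9.8,9.8,9.8]
lo = A.lo+B.lo = [-19.5-9.8, -25-9.8, 13.5-9.8] = [-29.300,-34.800,3.700]
hi = A.hi+B.hi = [10.3+9.8, 4.8+9.8, 19+9.8] = [20.100,14.600,28.800]
diag = √(49.4²+49.4²+25.1²) = √5510.73 = 74.234


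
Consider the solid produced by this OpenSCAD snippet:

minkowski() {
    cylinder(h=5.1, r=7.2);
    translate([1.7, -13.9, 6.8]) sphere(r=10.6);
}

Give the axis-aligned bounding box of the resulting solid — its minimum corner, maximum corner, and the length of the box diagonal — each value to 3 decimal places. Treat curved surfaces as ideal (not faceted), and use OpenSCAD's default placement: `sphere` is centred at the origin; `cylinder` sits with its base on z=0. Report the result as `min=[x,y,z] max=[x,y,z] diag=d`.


A = translate([1.7, -13.9, 6.8]) sphere(r=10.6) → bbox [-8.9,-24.5,-3.8] .. [12.3,-3.3,17.4]
B = cylinder(h=5.1, r=7.2) → bbox [-7.2,-7.2,0] .. [7.2,7.2,5.1]
lo = A.lo+B.lo = [-8.9-7.2, -24.5-7.2, -3.8+0] = [-16.100,-31.700,-3.800]
hi = A.hi+B.hi = [12.3+7.2, -3.3+7.2, 17.4+5.1] = [19.500,3.900,22.500]
diag = √(35.6²+35.6²+26.3²) = √3226.41 = 56.801

min=[-16.100,-31.700,-3.800] max=[19.500,3.900,22.500] diag=56.801


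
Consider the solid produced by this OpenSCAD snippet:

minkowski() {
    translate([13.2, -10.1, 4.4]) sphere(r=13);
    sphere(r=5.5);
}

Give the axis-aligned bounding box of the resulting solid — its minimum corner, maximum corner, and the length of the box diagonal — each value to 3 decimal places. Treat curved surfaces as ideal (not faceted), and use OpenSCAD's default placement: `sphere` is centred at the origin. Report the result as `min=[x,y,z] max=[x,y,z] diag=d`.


A = translate([13.2, -10.1, 4.4]) sphere(r=13) → bbox [0.2,-23.1,-8.6] .. [26.2,2.9,17.4]
B = sphere(r=5.5) → bbox [-5.5,-5.5,-5.5] .. [5.5,5.5,5.5]
lo = A.lo+B.lo = [0.2-5.5, -23.1-5.5, -8.6-5.5] = [-5.300,-28.600,-14.100]
hi = A.hi+B.hi = [26.2+5.5, 2.9+5.5, 17.4+5.5] = [31.700,8.400,22.900]
diag = √(37²+37²+37²) = √4107 = 64.086

min=[-5.300,-28.600,-14.100] max=[31.700,8.400,22.900] diag=64.086


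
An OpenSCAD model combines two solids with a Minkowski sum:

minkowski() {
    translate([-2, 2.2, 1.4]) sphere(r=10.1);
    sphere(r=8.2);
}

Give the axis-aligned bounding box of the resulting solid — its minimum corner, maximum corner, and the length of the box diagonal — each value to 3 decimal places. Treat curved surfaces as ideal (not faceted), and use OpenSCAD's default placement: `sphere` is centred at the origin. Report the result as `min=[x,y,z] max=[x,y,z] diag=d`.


min=[-20.300,-16.100,-16.900] max=[16.300,20.500,19.700] diag=63.393

A = translate([-2, 2.2, 1.4]) sphere(r=10.1) → bbox [-12.1,-7.9,-8.7] .. [8.1,12.3,11.5]
B = sphere(r=8.2) → bbox [-8.2,-8.2,-8.2] .. [8.2,8.2,8.2]
lo = A.lo+B.lo = [-12.1-8.2, -7.9-8.2, -8.7-8.2] = [-20.300,-16.100,-16.900]
hi = A.hi+B.hi = [8.1+8.2, 12.3+8.2, 11.5+8.2] = [16.300,20.500,19.700]
diag = √(36.6²+36.6²+36.6²) = √4018.68 = 63.393


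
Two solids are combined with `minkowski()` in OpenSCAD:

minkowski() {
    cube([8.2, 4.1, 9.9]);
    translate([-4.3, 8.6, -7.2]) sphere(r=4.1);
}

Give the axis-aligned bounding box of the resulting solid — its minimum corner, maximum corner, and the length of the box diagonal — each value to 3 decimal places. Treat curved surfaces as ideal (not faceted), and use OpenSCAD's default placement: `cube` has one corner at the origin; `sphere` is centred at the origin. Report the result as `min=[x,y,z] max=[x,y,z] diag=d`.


min=[-8.400,4.500,-11.300] max=[8.000,16.800,6.800] diag=27.347

A = translate([-4.3, 8.6, -7.2]) sphere(r=4.1) → bbox [-8.4,4.5,-11.3] .. [-0.2,12.7,-3.1]
B = cube([8.2, 4.1, 9.9]) → bbox [0,0,0] .. [8.2,4.1,9.9]
lo = A.lo+B.lo = [-8.4+0, 4.5+0, -11.3+0] = [-8.400,4.500,-11.300]
hi = A.hi+B.hi = [-0.2+8.2, 12.7+4.1, -3.1+9.9] = [8.000,16.800,6.800]
diag = √(16.4²+12.3²+18.1²) = √747.86 = 27.347


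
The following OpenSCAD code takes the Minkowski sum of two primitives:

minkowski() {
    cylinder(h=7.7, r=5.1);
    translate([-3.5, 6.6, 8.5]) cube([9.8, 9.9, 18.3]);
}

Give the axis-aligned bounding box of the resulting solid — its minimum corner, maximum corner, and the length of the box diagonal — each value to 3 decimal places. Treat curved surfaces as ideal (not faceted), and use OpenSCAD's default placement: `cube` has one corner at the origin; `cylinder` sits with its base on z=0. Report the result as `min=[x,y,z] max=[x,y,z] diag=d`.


A = translate([-3.5, 6.6, 8.5]) cube([9.8, 9.9, 18.3]) → bbox [-3.5,6.6,8.5] .. [6.3,16.5,26.8]
B = cylinder(h=7.7, r=5.1) → bbox [-5.1,-5.1,0] .. [5.1,5.1,7.7]
lo = A.lo+B.lo = [-3.5-5.1, 6.6-5.1, 8.5+0] = [-8.600,1.500,8.500]
hi = A.hi+B.hi = [6.3+5.1, 16.5+5.1, 26.8+7.7] = [11.400,21.600,34.500]
diag = √(20²+20.1²+26²) = √1480.01 = 38.471

min=[-8.600,1.500,8.500] max=[11.400,21.600,34.500] diag=38.471


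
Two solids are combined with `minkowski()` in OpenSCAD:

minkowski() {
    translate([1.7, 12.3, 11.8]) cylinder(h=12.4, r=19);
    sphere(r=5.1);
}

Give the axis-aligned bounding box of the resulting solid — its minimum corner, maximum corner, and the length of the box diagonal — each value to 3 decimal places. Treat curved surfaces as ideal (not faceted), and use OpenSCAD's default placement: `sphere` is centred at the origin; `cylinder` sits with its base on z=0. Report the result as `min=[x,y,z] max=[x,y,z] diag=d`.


min=[-22.400,-11.800,6.700] max=[25.800,36.400,29.300] diag=71.814

A = translate([1.7, 12.3, 11.8]) cylinder(h=12.4, r=19) → bbox [-17.3,-6.7,11.8] .. [20.7,31.3,24.2]
B = sphere(r=5.1) → bbox [-5.1,-5.1,-5.1] .. [5.1,5.1,5.1]
lo = A.lo+B.lo = [-17.3-5.1, -6.7-5.1, 11.8-5.1] = [-22.400,-11.800,6.700]
hi = A.hi+B.hi = [20.7+5.1, 31.3+5.1, 24.2+5.1] = [25.800,36.400,29.300]
diag = √(48.2²+48.2²+22.6²) = √5157.24 = 71.814


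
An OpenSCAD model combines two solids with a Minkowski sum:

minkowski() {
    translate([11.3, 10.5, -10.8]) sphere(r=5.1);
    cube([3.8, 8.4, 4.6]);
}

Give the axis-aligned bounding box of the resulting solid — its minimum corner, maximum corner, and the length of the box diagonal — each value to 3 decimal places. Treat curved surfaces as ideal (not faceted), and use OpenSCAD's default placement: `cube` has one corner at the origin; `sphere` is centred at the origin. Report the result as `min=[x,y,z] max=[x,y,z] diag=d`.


A = translate([11.3, 10.5, -10.8]) sphere(r=5.1) → bbox [6.2,5.4,-15.9] .. [16.4,15.6,-5.7]
B = cube([3.8, 8.4, 4.6]) → bbox [0,0,0] .. [3.8,8.4,4.6]
lo = A.lo+B.lo = [6.2+0, 5.4+0, -15.9+0] = [6.200,5.400,-15.900]
hi = A.hi+B.hi = [16.4+3.8, 15.6+8.4, -5.7+4.6] = [20.200,24.000,-1.100]
diag = √(14²+18.6²+14.8²) = √761 = 27.586

min=[6.200,5.400,-15.900] max=[20.200,24.000,-1.100] diag=27.586


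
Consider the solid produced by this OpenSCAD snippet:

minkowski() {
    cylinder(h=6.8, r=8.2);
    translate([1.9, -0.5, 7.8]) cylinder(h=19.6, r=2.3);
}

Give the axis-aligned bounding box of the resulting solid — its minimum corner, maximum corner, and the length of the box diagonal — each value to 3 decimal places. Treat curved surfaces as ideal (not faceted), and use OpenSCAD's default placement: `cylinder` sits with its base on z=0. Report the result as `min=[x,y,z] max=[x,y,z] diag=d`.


A = translate([1.9, -0.5, 7.8]) cylinder(h=19.6, r=2.3) → bbox [-0.4,-2.8,7.8] .. [4.2,1.8,27.4]
B = cylinder(h=6.8, r=8.2) → bbox [-8.2,-8.2,0] .. [8.2,8.2,6.8]
lo = A.lo+B.lo = [-0.4-8.2, -2.8-8.2, 7.8+0] = [-8.600,-11.000,7.800]
hi = A.hi+B.hi = [4.2+8.2, 1.8+8.2, 27.4+6.8] = [12.400,10.000,34.200]
diag = √(21²+21²+26.4²) = √1578.96 = 39.736

min=[-8.600,-11.000,7.800] max=[12.400,10.000,34.200] diag=39.736


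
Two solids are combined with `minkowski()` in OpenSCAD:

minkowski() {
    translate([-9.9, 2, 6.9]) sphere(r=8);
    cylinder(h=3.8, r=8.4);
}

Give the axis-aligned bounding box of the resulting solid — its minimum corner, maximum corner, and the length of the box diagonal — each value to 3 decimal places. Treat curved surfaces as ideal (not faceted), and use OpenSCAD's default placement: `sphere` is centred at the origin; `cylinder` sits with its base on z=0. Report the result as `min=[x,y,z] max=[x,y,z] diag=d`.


min=[-26.300,-14.400,-1.100] max=[6.500,18.400,18.700] diag=50.435

A = translate([-9.9, 2, 6.9]) sphere(r=8) → bbox [-17.9,-6,-1.1] .. [-1.9,10,14.9]
B = cylinder(h=3.8, r=8.4) → bbox [-8.4,-8.4,0] .. [8.4,8.4,3.8]
lo = A.lo+B.lo = [-17.9-8.4, -6-8.4, -1.1+0] = [-26.300,-14.400,-1.100]
hi = A.hi+B.hi = [-1.9+8.4, 10+8.4, 14.9+3.8] = [6.500,18.400,18.700]
diag = √(32.8²+32.8²+19.8²) = √2543.72 = 50.435


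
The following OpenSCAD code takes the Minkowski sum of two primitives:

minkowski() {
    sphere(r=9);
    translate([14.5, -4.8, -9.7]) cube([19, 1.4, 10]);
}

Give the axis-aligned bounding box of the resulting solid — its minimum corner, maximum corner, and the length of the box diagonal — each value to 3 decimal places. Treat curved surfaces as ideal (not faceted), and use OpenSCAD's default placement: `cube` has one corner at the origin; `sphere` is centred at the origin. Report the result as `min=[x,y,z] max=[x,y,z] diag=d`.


min=[5.500,-13.800,-18.700] max=[42.500,5.600,9.300] diag=50.293

A = translate([14.5, -4.8, -9.7]) cube([19, 1.4, 10]) → bbox [14.5,-4.8,-9.7] .. [33.5,-3.4,0.3]
B = sphere(r=9) → bbox [-9,-9,-9] .. [9,9,9]
lo = A.lo+B.lo = [14.5-9, -4.8-9, -9.7-9] = [5.500,-13.800,-18.700]
hi = A.hi+B.hi = [33.5+9, -3.4+9, 0.3+9] = [42.500,5.600,9.300]
diag = √(37²+19.4²+28²) = √2529.36 = 50.293


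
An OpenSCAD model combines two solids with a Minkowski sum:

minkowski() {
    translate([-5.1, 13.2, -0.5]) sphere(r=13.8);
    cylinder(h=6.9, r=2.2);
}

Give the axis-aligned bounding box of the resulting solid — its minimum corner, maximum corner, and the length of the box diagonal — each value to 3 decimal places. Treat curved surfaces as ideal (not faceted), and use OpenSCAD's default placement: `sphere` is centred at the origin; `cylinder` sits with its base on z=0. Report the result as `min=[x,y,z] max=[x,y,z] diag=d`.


A = translate([-5.1, 13.2, -0.5]) sphere(r=13.8) → bbox [-18.9,-0.6,-14.3] .. [8.7,27,13.3]
B = cylinder(h=6.9, r=2.2) → bbox [-2.2,-2.2,0] .. [2.2,2.2,6.9]
lo = A.lo+B.lo = [-18.9-2.2, -0.6-2.2, -14.3+0] = [-21.100,-2.800,-14.300]
hi = A.hi+B.hi = [8.7+2.2, 27+2.2, 13.3+6.9] = [10.900,29.200,20.200]
diag = √(32²+32²+34.5²) = √3238.25 = 56.906

min=[-21.100,-2.800,-14.300] max=[10.900,29.200,20.200] diag=56.906


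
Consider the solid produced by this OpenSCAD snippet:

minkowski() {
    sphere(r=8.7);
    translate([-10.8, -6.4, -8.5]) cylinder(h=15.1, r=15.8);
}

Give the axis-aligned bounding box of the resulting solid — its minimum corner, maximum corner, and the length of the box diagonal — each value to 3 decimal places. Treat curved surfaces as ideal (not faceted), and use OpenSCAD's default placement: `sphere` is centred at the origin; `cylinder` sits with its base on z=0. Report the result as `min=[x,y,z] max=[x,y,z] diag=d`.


min=[-35.300,-30.900,-17.200] max=[13.700,18.100,15.300] diag=76.539

A = translate([-10.8, -6.4, -8.5]) cylinder(h=15.1, r=15.8) → bbox [-26.6,-22.2,-8.5] .. [5,9.4,6.6]
B = sphere(r=8.7) → bbox [-8.7,-8.7,-8.7] .. [8.7,8.7,8.7]
lo = A.lo+B.lo = [-26.6-8.7, -22.2-8.7, -8.5-8.7] = [-35.300,-30.900,-17.200]
hi = A.hi+B.hi = [5+8.7, 9.4+8.7, 6.6+8.7] = [13.700,18.100,15.300]
diag = √(49²+49²+32.5²) = √5858.25 = 76.539


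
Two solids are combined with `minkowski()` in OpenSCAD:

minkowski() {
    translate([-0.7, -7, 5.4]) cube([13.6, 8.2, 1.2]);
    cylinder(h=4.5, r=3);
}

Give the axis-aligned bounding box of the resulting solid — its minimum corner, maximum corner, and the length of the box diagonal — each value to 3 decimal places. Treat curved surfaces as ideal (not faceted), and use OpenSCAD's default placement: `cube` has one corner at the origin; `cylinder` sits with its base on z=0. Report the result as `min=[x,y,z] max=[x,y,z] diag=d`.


min=[-3.700,-10.000,5.400] max=[15.900,4.200,11.100] diag=24.865

A = translate([-0.7, -7, 5.4]) cube([13.6, 8.2, 1.2]) → bbox [-0.7,-7,5.4] .. [12.9,1.2,6.6]
B = cylinder(h=4.5, r=3) → bbox [-3,-3,0] .. [3,3,4.5]
lo = A.lo+B.lo = [-0.7-3, -7-3, 5.4+0] = [-3.700,-10.000,5.400]
hi = A.hi+B.hi = [12.9+3, 1.2+3, 6.6+4.5] = [15.900,4.200,11.100]
diag = √(19.6²+14.2²+5.7²) = √618.29 = 24.865


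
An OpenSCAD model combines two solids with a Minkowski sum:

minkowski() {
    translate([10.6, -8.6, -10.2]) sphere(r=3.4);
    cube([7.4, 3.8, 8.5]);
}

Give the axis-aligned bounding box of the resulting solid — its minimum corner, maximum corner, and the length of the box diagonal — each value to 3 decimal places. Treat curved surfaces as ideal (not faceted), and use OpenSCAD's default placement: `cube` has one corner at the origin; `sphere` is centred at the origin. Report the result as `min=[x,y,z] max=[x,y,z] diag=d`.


min=[7.200,-12.000,-13.600] max=[21.400,-1.400,1.700] diag=23.411

A = translate([10.6, -8.6, -10.2]) sphere(r=3.4) → bbox [7.2,-12,-13.6] .. [14,-5.2,-6.8]
B = cube([7.4, 3.8, 8.5]) → bbox [0,0,0] .. [7.4,3.8,8.5]
lo = A.lo+B.lo = [7.2+0, -12+0, -13.6+0] = [7.200,-12.000,-13.600]
hi = A.hi+B.hi = [14+7.4, -5.2+3.8, -6.8+8.5] = [21.400,-1.400,1.700]
diag = √(14.2²+10.6²+15.3²) = √548.09 = 23.411


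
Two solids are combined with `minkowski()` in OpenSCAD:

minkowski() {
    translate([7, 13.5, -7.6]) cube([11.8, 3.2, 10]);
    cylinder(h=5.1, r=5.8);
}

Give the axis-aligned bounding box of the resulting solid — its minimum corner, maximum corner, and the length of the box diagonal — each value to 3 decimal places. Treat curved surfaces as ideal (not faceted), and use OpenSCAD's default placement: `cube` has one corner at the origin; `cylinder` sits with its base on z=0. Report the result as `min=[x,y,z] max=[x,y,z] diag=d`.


A = translate([7, 13.5, -7.6]) cube([11.8, 3.2, 10]) → bbox [7,13.5,-7.6] .. [18.8,16.7,2.4]
B = cylinder(h=5.1, r=5.8) → bbox [-5.8,-5.8,0] .. [5.8,5.8,5.1]
lo = A.lo+B.lo = [7-5.8, 13.5-5.8, -7.6+0] = [1.200,7.700,-7.600]
hi = A.hi+B.hi = [18.8+5.8, 16.7+5.8, 2.4+5.1] = [24.600,22.500,7.500]
diag = √(23.4²+14.8²+15.1²) = √994.61 = 31.537

min=[1.200,7.700,-7.600] max=[24.600,22.500,7.500] diag=31.537


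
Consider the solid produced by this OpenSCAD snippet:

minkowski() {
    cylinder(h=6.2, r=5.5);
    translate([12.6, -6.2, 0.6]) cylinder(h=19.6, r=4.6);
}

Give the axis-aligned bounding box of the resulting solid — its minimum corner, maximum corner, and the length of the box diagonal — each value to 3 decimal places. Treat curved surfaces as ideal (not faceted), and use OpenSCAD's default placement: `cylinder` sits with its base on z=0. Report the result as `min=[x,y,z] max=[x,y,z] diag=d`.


min=[2.500,-16.300,0.600] max=[22.700,3.900,26.400] diag=38.493

A = translate([12.6, -6.2, 0.6]) cylinder(h=19.6, r=4.6) → bbox [8,-10.8,0.6] .. [17.2,-1.6,20.2]
B = cylinder(h=6.2, r=5.5) → bbox [-5.5,-5.5,0] .. [5.5,5.5,6.2]
lo = A.lo+B.lo = [8-5.5, -10.8-5.5, 0.6+0] = [2.500,-16.300,0.600]
hi = A.hi+B.hi = [17.2+5.5, -1.6+5.5, 20.2+6.2] = [22.700,3.900,26.400]
diag = √(20.2²+20.2²+25.8²) = √1481.72 = 38.493


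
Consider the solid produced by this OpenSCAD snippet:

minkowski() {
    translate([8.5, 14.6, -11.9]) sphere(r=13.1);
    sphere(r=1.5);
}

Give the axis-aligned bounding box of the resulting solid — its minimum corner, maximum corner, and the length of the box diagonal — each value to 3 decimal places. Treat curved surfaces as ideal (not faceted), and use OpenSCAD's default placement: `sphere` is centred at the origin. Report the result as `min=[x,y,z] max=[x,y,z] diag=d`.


A = translate([8.5, 14.6, -11.9]) sphere(r=13.1) → bbox [-4.6,1.5,-25] .. [21.6,27.7,1.2]
B = sphere(r=1.5) → bbox [-1.5,-1.5,-1.5] .. [1.5,1.5,1.5]
lo = A.lo+B.lo = [-4.6-1.5, 1.5-1.5, -25-1.5] = [-6.100,0.000,-26.500]
hi = A.hi+B.hi = [21.6+1.5, 27.7+1.5, 1.2+1.5] = [23.100,29.200,2.700]
diag = √(29.2²+29.2²+29.2²) = √2557.92 = 50.576

min=[-6.100,0.000,-26.500] max=[23.100,29.200,2.700] diag=50.576


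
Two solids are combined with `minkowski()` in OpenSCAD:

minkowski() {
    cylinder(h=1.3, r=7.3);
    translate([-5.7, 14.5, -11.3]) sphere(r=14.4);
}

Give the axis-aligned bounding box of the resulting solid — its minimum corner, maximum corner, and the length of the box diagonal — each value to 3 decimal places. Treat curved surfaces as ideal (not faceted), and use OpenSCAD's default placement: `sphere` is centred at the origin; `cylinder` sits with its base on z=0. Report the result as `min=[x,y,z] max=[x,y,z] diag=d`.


A = translate([-5.7, 14.5, -11.3]) sphere(r=14.4) → bbox [-20.1,0.1,-25.7] .. [8.7,28.9,3.1]
B = cylinder(h=1.3, r=7.3) → bbox [-7.3,-7.3,0] .. [7.3,7.3,1.3]
lo = A.lo+B.lo = [-20.1-7.3, 0.1-7.3, -25.7+0] = [-27.400,-7.200,-25.700]
hi = A.hi+B.hi = [8.7+7.3, 28.9+7.3, 3.1+1.3] = [16.000,36.200,4.400]
diag = √(43.4²+43.4²+30.1²) = √4673.13 = 68.360

min=[-27.400,-7.200,-25.700] max=[16.000,36.200,4.400] diag=68.360


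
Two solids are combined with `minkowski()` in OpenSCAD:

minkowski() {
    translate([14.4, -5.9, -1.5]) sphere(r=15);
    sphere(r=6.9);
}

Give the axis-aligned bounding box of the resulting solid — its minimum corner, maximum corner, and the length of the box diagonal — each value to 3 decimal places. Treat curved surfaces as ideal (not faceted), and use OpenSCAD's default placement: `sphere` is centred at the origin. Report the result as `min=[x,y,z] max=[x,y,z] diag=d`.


min=[-7.500,-27.800,-23.400] max=[36.300,16.000,20.400] diag=75.864

A = translate([14.4, -5.9, -1.5]) sphere(r=15) → bbox [-0.6,-20.9,-16.5] .. [29.4,9.1,13.5]
B = sphere(r=6.9) → bbox [-6.9,-6.9,-6.9] .. [6.9,6.9,6.9]
lo = A.lo+B.lo = [-0.6-6.9, -20.9-6.9, -16.5-6.9] = [-7.500,-27.800,-23.400]
hi = A.hi+B.hi = [29.4+6.9, 9.1+6.9, 13.5+6.9] = [36.300,16.000,20.400]
diag = √(43.8²+43.8²+43.8²) = √5755.32 = 75.864


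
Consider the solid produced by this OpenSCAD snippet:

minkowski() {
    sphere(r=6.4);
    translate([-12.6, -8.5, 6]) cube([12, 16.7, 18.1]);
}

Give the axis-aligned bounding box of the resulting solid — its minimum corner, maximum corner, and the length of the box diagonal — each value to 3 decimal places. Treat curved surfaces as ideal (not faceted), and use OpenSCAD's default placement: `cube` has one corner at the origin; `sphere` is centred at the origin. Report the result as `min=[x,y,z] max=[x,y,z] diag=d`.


A = translate([-12.6, -8.5, 6]) cube([12, 16.7, 18.1]) → bbox [-12.6,-8.5,6] .. [-0.6,8.2,24.1]
B = sphere(r=6.4) → bbox [-6.4,-6.4,-6.4] .. [6.4,6.4,6.4]
lo = A.lo+B.lo = [-12.6-6.4, -8.5-6.4, 6-6.4] = [-19.000,-14.900,-0.400]
hi = A.hi+B.hi = [-0.6+6.4, 8.2+6.4, 24.1+6.4] = [5.800,14.600,30.500]
diag = √(24.8²+29.5²+30.9²) = √2440.1 = 49.397

min=[-19.000,-14.900,-0.400] max=[5.800,14.600,30.500] diag=49.397


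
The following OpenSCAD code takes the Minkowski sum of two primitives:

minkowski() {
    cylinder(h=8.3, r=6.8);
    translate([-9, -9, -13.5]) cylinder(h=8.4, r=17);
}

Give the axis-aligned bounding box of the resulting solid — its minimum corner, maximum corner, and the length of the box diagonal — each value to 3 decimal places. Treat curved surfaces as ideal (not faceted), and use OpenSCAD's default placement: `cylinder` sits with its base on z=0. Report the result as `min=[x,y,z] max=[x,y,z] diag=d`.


A = translate([-9, -9, -13.5]) cylinder(h=8.4, r=17) → bbox [-26,-26,-13.5] .. [8,8,-5.1]
B = cylinder(h=8.3, r=6.8) → bbox [-6.8,-6.8,0] .. [6.8,6.8,8.3]
lo = A.lo+B.lo = [-26-6.8, -26-6.8, -13.5+0] = [-32.800,-32.800,-13.500]
hi = A.hi+B.hi = [8+6.8, 8+6.8, -5.1+8.3] = [14.800,14.800,3.200]
diag = √(47.6²+47.6²+16.7²) = √4810.41 = 69.357

min=[-32.800,-32.800,-13.500] max=[14.800,14.800,3.200] diag=69.357


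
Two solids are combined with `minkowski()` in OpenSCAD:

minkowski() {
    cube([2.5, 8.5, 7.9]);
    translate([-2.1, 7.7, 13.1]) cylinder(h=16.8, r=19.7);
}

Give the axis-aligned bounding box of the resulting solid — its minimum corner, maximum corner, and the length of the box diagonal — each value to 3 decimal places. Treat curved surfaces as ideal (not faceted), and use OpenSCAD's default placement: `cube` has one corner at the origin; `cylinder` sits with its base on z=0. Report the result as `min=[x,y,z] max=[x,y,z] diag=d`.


A = translate([-2.1, 7.7, 13.1]) cylinder(h=16.8, r=19.7) → bbox [-21.8,-12,13.1] .. [17.6,27.4,29.9]
B = cube([2.5, 8.5, 7.9]) → bbox [0,0,0] .. [2.5,8.5,7.9]
lo = A.lo+B.lo = [-21.8+0, -12+0, 13.1+0] = [-21.800,-12.000,13.100]
hi = A.hi+B.hi = [17.6+2.5, 27.4+8.5, 29.9+7.9] = [20.100,35.900,37.800]
diag = √(41.9²+47.9²+24.7²) = √4660.11 = 68.265

min=[-21.800,-12.000,13.100] max=[20.100,35.900,37.800] diag=68.265


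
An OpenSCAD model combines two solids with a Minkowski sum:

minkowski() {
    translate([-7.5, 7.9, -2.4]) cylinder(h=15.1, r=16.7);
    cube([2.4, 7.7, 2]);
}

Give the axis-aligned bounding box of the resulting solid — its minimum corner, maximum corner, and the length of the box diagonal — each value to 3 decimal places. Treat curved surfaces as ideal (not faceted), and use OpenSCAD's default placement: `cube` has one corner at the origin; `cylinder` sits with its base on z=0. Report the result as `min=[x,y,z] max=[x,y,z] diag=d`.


min=[-24.200,-8.800,-2.400] max=[11.600,32.300,14.700] diag=57.125

A = translate([-7.5, 7.9, -2.4]) cylinder(h=15.1, r=16.7) → bbox [-24.2,-8.8,-2.4] .. [9.2,24.6,12.7]
B = cube([2.4, 7.7, 2]) → bbox [0,0,0] .. [2.4,7.7,2]
lo = A.lo+B.lo = [-24.2+0, -8.8+0, -2.4+0] = [-24.200,-8.800,-2.400]
hi = A.hi+B.hi = [9.2+2.4, 24.6+7.7, 12.7+2] = [11.600,32.300,14.700]
diag = √(35.8²+41.1²+17.1²) = √3263.26 = 57.125


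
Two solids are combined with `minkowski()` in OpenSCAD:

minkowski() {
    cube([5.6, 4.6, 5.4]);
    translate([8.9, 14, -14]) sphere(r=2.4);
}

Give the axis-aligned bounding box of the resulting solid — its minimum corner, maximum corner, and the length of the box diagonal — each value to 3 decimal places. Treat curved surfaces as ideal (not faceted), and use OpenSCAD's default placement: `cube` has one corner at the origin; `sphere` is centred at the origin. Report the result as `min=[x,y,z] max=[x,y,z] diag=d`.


min=[6.500,11.600,-16.400] max=[16.900,21.000,-6.200] diag=17.337

A = translate([8.9, 14, -14]) sphere(r=2.4) → bbox [6.5,11.6,-16.4] .. [11.3,16.4,-11.6]
B = cube([5.6, 4.6, 5.4]) → bbox [0,0,0] .. [5.6,4.6,5.4]
lo = A.lo+B.lo = [6.5+0, 11.6+0, -16.4+0] = [6.500,11.600,-16.400]
hi = A.hi+B.hi = [11.3+5.6, 16.4+4.6, -11.6+5.4] = [16.900,21.000,-6.200]
diag = √(10.4²+9.4²+10.2²) = √300.56 = 17.337


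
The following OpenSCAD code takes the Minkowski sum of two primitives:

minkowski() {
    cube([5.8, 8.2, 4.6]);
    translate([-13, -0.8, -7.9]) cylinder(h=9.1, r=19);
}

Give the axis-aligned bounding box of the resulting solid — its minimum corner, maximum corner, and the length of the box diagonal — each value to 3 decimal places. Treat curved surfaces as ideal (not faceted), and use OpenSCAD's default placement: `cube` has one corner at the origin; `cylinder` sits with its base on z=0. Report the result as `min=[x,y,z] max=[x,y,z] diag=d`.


A = translate([-13, -0.8, -7.9]) cylinder(h=9.1, r=19) → bbox [-32,-19.8,-7.9] .. [6,18.2,1.2]
B = cube([5.8, 8.2, 4.6]) → bbox [0,0,0] .. [5.8,8.2,4.6]
lo = A.lo+B.lo = [-32+0, -19.8+0, -7.9+0] = [-32.000,-19.800,-7.900]
hi = A.hi+B.hi = [6+5.8, 18.2+8.2, 1.2+4.6] = [11.800,26.400,5.800]
diag = √(43.8²+46.2²+13.7²) = √4240.57 = 65.120

min=[-32.000,-19.800,-7.900] max=[11.800,26.400,5.800] diag=65.120


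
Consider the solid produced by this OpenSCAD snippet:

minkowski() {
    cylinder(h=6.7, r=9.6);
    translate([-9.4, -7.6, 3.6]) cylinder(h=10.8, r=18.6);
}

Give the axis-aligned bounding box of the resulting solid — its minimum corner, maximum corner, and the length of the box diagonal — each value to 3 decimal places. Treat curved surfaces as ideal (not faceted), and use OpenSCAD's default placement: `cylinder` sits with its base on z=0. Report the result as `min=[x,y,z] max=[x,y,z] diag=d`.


A = translate([-9.4, -7.6, 3.6]) cylinder(h=10.8, r=18.6) → bbox [-28,-26.2,3.6] .. [9.2,11,14.4]
B = cylinder(h=6.7, r=9.6) → bbox [-9.6,-9.6,0] .. [9.6,9.6,6.7]
lo = A.lo+B.lo = [-28-9.6, -26.2-9.6, 3.6+0] = [-37.600,-35.800,3.600]
hi = A.hi+B.hi = [9.2+9.6, 11+9.6, 14.4+6.7] = [18.800,20.600,21.100]
diag = √(56.4²+56.4²+17.5²) = √6668.17 = 81.659

min=[-37.600,-35.800,3.600] max=[18.800,20.600,21.100] diag=81.659


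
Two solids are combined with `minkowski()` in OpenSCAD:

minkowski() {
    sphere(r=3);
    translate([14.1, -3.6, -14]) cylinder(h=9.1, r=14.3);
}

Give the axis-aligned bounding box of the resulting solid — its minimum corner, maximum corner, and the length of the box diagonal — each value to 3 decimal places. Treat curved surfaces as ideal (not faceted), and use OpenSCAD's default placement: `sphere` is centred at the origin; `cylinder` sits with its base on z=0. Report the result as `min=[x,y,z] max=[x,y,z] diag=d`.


min=[-3.200,-20.900,-17.000] max=[31.400,13.700,-1.900] diag=51.209

A = translate([14.1, -3.6, -14]) cylinder(h=9.1, r=14.3) → bbox [-0.2,-17.9,-14] .. [28.4,10.7,-4.9]
B = sphere(r=3) → bbox [-3,-3,-3] .. [3,3,3]
lo = A.lo+B.lo = [-0.2-3, -17.9-3, -14-3] = [-3.200,-20.900,-17.000]
hi = A.hi+B.hi = [28.4+3, 10.7+3, -4.9+3] = [31.400,13.700,-1.900]
diag = √(34.6²+34.6²+15.1²) = √2622.33 = 51.209


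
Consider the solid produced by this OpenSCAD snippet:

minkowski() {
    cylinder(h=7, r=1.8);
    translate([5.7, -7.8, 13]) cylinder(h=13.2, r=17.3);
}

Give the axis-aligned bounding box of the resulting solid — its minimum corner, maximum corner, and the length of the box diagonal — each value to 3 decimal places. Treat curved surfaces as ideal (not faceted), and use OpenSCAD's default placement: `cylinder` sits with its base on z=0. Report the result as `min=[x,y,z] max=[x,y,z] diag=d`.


min=[-13.400,-26.900,13.000] max=[24.800,11.300,33.200] diag=57.676

A = translate([5.7, -7.8, 13]) cylinder(h=13.2, r=17.3) → bbox [-11.6,-25.1,13] .. [23,9.5,26.2]
B = cylinder(h=7, r=1.8) → bbox [-1.8,-1.8,0] .. [1.8,1.8,7]
lo = A.lo+B.lo = [-11.6-1.8, -25.1-1.8, 13+0] = [-13.400,-26.900,13.000]
hi = A.hi+B.hi = [23+1.8, 9.5+1.8, 26.2+7] = [24.800,11.300,33.200]
diag = √(38.2²+38.2²+20.2²) = √3326.52 = 57.676


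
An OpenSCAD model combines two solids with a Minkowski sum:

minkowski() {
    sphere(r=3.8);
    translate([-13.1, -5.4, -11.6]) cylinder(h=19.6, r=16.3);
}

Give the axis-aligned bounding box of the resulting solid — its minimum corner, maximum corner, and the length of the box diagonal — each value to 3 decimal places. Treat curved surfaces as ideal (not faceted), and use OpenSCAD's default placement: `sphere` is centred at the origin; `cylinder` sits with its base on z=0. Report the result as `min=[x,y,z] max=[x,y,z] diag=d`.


min=[-33.200,-25.500,-15.400] max=[7.000,14.700,11.800] diag=63.023

A = translate([-13.1, -5.4, -11.6]) cylinder(h=19.6, r=16.3) → bbox [-29.4,-21.7,-11.6] .. [3.2,10.9,8]
B = sphere(r=3.8) → bbox [-3.8,-3.8,-3.8] .. [3.8,3.8,3.8]
lo = A.lo+B.lo = [-29.4-3.8, -21.7-3.8, -11.6-3.8] = [-33.200,-25.500,-15.400]
hi = A.hi+B.hi = [3.2+3.8, 10.9+3.8, 8+3.8] = [7.000,14.700,11.800]
diag = √(40.2²+40.2²+27.2²) = √3971.92 = 63.023


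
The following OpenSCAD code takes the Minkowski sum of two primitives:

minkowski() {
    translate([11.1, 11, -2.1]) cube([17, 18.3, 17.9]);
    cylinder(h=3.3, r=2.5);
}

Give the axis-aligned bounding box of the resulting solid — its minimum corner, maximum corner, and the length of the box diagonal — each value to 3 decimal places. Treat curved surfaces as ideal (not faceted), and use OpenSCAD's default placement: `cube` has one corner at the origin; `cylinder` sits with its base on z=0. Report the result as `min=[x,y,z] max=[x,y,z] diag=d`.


A = translate([11.1, 11, -2.1]) cube([17, 18.3, 17.9]) → bbox [11.1,11,-2.1] .. [28.1,29.3,15.8]
B = cylinder(h=3.3, r=2.5) → bbox [-2.5,-2.5,0] .. [2.5,2.5,3.3]
lo = A.lo+B.lo = [11.1-2.5, 11-2.5, -2.1+0] = [8.600,8.500,-2.100]
hi = A.hi+B.hi = [28.1+2.5, 29.3+2.5, 15.8+3.3] = [30.600,31.800,19.100]
diag = √(22²+23.3²+21.2²) = √1476.33 = 38.423

min=[8.600,8.500,-2.100] max=[30.600,31.800,19.100] diag=38.423


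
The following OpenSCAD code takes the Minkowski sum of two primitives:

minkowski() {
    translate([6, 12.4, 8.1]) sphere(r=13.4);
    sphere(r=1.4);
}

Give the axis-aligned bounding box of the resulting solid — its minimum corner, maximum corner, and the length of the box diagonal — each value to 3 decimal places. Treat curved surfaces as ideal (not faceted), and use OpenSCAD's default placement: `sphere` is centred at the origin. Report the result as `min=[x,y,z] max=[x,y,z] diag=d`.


A = translate([6, 12.4, 8.1]) sphere(r=13.4) → bbox [-7.4,-1,-5.3] .. [19.4,25.8,21.5]
B = sphere(r=1.4) → bbox [-1.4,-1.4,-1.4] .. [1.4,1.4,1.4]
lo = A.lo+B.lo = [-7.4-1.4, -1-1.4, -5.3-1.4] = [-8.800,-2.400,-6.700]
hi = A.hi+B.hi = [19.4+1.4, 25.8+1.4, 21.5+1.4] = [20.800,27.200,22.900]
diag = √(29.6²+29.6²+29.6²) = √2628.48 = 51.269

min=[-8.800,-2.400,-6.700] max=[20.800,27.200,22.900] diag=51.269


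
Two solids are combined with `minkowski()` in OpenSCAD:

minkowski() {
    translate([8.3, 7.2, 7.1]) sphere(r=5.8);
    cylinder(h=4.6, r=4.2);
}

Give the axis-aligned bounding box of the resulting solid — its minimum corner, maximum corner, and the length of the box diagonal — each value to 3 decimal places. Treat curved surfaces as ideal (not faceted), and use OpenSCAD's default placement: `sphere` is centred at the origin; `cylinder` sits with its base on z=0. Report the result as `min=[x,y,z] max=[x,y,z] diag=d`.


min=[-1.700,-2.800,1.300] max=[18.300,17.200,17.500] diag=32.595

A = translate([8.3, 7.2, 7.1]) sphere(r=5.8) → bbox [2.5,1.4,1.3] .. [14.1,13,12.9]
B = cylinder(h=4.6, r=4.2) → bbox [-4.2,-4.2,0] .. [4.2,4.2,4.6]
lo = A.lo+B.lo = [2.5-4.2, 1.4-4.2, 1.3+0] = [-1.700,-2.800,1.300]
hi = A.hi+B.hi = [14.1+4.2, 13+4.2, 12.9+4.6] = [18.300,17.200,17.500]
diag = √(20²+20²+16.2²) = √1062.44 = 32.595


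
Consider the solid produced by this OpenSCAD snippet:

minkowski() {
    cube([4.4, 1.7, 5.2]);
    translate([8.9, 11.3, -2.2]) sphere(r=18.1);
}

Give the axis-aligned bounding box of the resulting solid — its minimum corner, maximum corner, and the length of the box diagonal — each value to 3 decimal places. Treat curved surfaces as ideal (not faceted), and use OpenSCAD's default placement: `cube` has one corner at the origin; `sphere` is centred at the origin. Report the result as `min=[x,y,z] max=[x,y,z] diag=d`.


min=[-9.200,-6.800,-20.300] max=[31.400,31.100,21.100] diag=69.273

A = translate([8.9, 11.3, -2.2]) sphere(r=18.1) → bbox [-9.2,-6.8,-20.3] .. [27,29.4,15.9]
B = cube([4.4, 1.7, 5.2]) → bbox [0,0,0] .. [4.4,1.7,5.2]
lo = A.lo+B.lo = [-9.2+0, -6.8+0, -20.3+0] = [-9.200,-6.800,-20.300]
hi = A.hi+B.hi = [27+4.4, 29.4+1.7, 15.9+5.2] = [31.400,31.100,21.100]
diag = √(40.6²+37.9²+41.4²) = √4798.73 = 69.273


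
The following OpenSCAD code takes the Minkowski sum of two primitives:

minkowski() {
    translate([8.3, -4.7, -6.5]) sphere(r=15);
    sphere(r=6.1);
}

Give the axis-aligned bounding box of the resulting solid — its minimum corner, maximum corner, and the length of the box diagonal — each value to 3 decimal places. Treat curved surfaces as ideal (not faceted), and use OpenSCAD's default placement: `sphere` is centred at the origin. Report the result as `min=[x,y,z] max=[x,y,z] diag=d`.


min=[-12.800,-25.800,-27.600] max=[29.400,16.400,14.600] diag=73.093

A = translate([8.3, -4.7, -6.5]) sphere(r=15) → bbox [-6.7,-19.7,-21.5] .. [23.3,10.3,8.5]
B = sphere(r=6.1) → bbox [-6.1,-6.1,-6.1] .. [6.1,6.1,6.1]
lo = A.lo+B.lo = [-6.7-6.1, -19.7-6.1, -21.5-6.1] = [-12.800,-25.800,-27.600]
hi = A.hi+B.hi = [23.3+6.1, 10.3+6.1, 8.5+6.1] = [29.400,16.400,14.600]
diag = √(42.2²+42.2²+42.2²) = √5342.52 = 73.093


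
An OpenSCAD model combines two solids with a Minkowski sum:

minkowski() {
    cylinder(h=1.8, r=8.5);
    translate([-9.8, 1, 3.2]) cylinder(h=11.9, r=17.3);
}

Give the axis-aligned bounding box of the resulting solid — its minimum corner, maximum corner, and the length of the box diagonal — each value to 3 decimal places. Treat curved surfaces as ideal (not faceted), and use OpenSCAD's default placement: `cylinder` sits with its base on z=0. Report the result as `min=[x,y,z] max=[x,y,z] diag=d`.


A = translate([-9.8, 1, 3.2]) cylinder(h=11.9, r=17.3) → bbox [-27.1,-16.3,3.2] .. [7.5,18.3,15.1]
B = cylinder(h=1.8, r=8.5) → bbox [-8.5,-8.5,0] .. [8.5,8.5,1.8]
lo = A.lo+B.lo = [-27.1-8.5, -16.3-8.5, 3.2+0] = [-35.600,-24.800,3.200]
hi = A.hi+B.hi = [7.5+8.5, 18.3+8.5, 15.1+1.8] = [16.000,26.800,16.900]
diag = √(51.6²+51.6²+13.7²) = √5512.81 = 74.248

min=[-35.600,-24.800,3.200] max=[16.000,26.800,16.900] diag=74.248


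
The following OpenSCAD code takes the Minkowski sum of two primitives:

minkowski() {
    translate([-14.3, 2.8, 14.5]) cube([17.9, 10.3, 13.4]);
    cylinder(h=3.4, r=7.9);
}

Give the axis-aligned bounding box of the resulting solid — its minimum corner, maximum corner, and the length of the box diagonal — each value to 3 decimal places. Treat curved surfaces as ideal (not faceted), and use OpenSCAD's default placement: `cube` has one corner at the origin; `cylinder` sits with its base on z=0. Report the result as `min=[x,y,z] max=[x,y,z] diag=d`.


A = translate([-14.3, 2.8, 14.5]) cube([17.9, 10.3, 13.4]) → bbox [-14.3,2.8,14.5] .. [3.6,13.1,27.9]
B = cylinder(h=3.4, r=7.9) → bbox [-7.9,-7.9,0] .. [7.9,7.9,3.4]
lo = A.lo+B.lo = [-14.3-7.9, 2.8-7.9, 14.5+0] = [-22.200,-5.100,14.500]
hi = A.hi+B.hi = [3.6+7.9, 13.1+7.9, 27.9+3.4] = [11.500,21.000,31.300]
diag = √(33.7²+26.1²+16.8²) = √2099.14 = 45.816

min=[-22.200,-5.100,14.500] max=[11.500,21.000,31.300] diag=45.816


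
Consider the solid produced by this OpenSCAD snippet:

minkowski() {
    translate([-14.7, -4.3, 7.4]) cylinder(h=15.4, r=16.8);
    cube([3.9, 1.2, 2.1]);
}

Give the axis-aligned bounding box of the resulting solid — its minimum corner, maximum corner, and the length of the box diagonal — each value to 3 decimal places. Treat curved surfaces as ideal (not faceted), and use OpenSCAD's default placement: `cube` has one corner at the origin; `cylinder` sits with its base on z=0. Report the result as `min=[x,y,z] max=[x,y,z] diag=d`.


min=[-31.500,-21.100,7.400] max=[6.000,13.700,24.900] diag=54.070

A = translate([-14.7, -4.3, 7.4]) cylinder(h=15.4, r=16.8) → bbox [-31.5,-21.1,7.4] .. [2.1,12.5,22.8]
B = cube([3.9, 1.2, 2.1]) → bbox [0,0,0] .. [3.9,1.2,2.1]
lo = A.lo+B.lo = [-31.5+0, -21.1+0, 7.4+0] = [-31.500,-21.100,7.400]
hi = A.hi+B.hi = [2.1+3.9, 12.5+1.2, 22.8+2.1] = [6.000,13.700,24.900]
diag = √(37.5²+34.8²+17.5²) = √2923.54 = 54.070


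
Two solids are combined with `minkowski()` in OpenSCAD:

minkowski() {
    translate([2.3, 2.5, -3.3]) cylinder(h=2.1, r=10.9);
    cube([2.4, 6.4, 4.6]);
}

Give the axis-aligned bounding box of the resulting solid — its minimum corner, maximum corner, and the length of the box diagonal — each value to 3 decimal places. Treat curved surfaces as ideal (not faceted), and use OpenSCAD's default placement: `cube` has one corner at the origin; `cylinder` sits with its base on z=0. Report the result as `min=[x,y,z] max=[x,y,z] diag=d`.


A = translate([2.3, 2.5, -3.3]) cylinder(h=2.1, r=10.9) → bbox [-8.6,-8.4,-3.3] .. [13.2,13.4,-1.2]
B = cube([2.4, 6.4, 4.6]) → bbox [0,0,0] .. [2.4,6.4,4.6]
lo = A.lo+B.lo = [-8.6+0, -8.4+0, -3.3+0] = [-8.600,-8.400,-3.300]
hi = A.hi+B.hi = [13.2+2.4, 13.4+6.4, -1.2+4.6] = [15.600,19.800,3.400]
diag = √(24.2²+28.2²+6.7²) = √1425.77 = 37.759

min=[-8.600,-8.400,-3.300] max=[15.600,19.800,3.400] diag=37.759


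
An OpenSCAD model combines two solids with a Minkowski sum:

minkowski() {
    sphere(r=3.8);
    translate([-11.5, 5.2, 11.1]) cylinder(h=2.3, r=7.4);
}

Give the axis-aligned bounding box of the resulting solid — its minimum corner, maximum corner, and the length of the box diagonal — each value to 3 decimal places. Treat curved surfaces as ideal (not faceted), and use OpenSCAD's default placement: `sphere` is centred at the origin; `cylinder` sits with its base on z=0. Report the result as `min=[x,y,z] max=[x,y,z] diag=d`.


A = translate([-11.5, 5.2, 11.1]) cylinder(h=2.3, r=7.4) → bbox [-18.9,-2.2,11.1] .. [-4.1,12.6,13.4]
B = sphere(r=3.8) → bbox [-3.8,-3.8,-3.8] .. [3.8,3.8,3.8]
lo = A.lo+B.lo = [-18.9-3.8, -2.2-3.8, 11.1-3.8] = [-22.700,-6.000,7.300]
hi = A.hi+B.hi = [-4.1+3.8, 12.6+3.8, 13.4+3.8] = [-0.300,16.400,17.200]
diag = √(22.4²+22.4²+9.9²) = √1101.53 = 33.189

min=[-22.700,-6.000,7.300] max=[-0.300,16.400,17.200] diag=33.189


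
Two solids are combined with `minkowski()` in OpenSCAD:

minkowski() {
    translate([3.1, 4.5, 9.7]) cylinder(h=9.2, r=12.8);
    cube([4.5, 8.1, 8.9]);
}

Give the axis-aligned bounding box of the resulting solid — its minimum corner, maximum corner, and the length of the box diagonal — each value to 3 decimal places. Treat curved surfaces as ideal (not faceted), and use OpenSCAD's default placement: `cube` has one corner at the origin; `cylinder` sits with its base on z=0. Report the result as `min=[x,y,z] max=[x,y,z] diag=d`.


min=[-9.700,-8.300,9.700] max=[20.400,25.400,27.800] diag=48.676

A = translate([3.1, 4.5, 9.7]) cylinder(h=9.2, r=12.8) → bbox [-9.7,-8.3,9.7] .. [15.9,17.3,18.9]
B = cube([4.5, 8.1, 8.9]) → bbox [0,0,0] .. [4.5,8.1,8.9]
lo = A.lo+B.lo = [-9.7+0, -8.3+0, 9.7+0] = [-9.700,-8.300,9.700]
hi = A.hi+B.hi = [15.9+4.5, 17.3+8.1, 18.9+8.9] = [20.400,25.400,27.800]
diag = √(30.1²+33.7²+18.1²) = √2369.31 = 48.676


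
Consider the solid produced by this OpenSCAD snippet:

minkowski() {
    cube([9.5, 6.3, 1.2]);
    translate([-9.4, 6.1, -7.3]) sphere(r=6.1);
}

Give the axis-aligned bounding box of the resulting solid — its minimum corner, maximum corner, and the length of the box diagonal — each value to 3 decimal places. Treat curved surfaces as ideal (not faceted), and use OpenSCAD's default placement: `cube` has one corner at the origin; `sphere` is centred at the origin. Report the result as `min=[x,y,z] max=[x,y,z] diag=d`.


A = translate([-9.4, 6.1, -7.3]) sphere(r=6.1) → bbox [-15.5,0,-13.4] .. [-3.3,12.2,-1.2]
B = cube([9.5, 6.3, 1.2]) → bbox [0,0,0] .. [9.5,6.3,1.2]
lo = A.lo+B.lo = [-15.5+0, 0+0, -13.4+0] = [-15.500,0.000,-13.400]
hi = A.hi+B.hi = [-3.3+9.5, 12.2+6.3, -1.2+1.2] = [6.200,18.500,0.000]
diag = √(21.7²+18.5²+13.4²) = √992.7 = 31.507

min=[-15.500,0.000,-13.400] max=[6.200,18.500,0.000] diag=31.507


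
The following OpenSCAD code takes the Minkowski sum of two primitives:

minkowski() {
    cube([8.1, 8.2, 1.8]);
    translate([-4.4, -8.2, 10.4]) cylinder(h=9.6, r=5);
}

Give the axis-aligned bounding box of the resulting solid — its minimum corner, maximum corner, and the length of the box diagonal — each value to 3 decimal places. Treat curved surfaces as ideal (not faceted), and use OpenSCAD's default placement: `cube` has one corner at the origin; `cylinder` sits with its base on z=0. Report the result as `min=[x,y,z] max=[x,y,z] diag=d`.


min=[-9.400,-13.200,10.400] max=[8.700,5.000,21.800] diag=28.086

A = translate([-4.4, -8.2, 10.4]) cylinder(h=9.6, r=5) → bbox [-9.4,-13.2,10.4] .. [0.6,-3.2,20]
B = cube([8.1, 8.2, 1.8]) → bbox [0,0,0] .. [8.1,8.2,1.8]
lo = A.lo+B.lo = [-9.4+0, -13.2+0, 10.4+0] = [-9.400,-13.200,10.400]
hi = A.hi+B.hi = [0.6+8.1, -3.2+8.2, 20+1.8] = [8.700,5.000,21.800]
diag = √(18.1²+18.2²+11.4²) = √788.81 = 28.086
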